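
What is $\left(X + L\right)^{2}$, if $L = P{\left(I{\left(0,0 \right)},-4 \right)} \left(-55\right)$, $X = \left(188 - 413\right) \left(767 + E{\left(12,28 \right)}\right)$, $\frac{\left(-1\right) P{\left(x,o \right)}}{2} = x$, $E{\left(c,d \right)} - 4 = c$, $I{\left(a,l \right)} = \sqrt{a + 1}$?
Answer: $30998884225$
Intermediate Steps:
$I{\left(a,l \right)} = \sqrt{1 + a}$
$E{\left(c,d \right)} = 4 + c$
$P{\left(x,o \right)} = - 2 x$
$X = -176175$ ($X = \left(188 - 413\right) \left(767 + \left(4 + 12\right)\right) = - 225 \left(767 + 16\right) = \left(-225\right) 783 = -176175$)
$L = 110$ ($L = - 2 \sqrt{1 + 0} \left(-55\right) = - 2 \sqrt{1} \left(-55\right) = \left(-2\right) 1 \left(-55\right) = \left(-2\right) \left(-55\right) = 110$)
$\left(X + L\right)^{2} = \left(-176175 + 110\right)^{2} = \left(-176065\right)^{2} = 30998884225$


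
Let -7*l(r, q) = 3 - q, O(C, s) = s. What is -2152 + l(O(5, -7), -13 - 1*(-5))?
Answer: -15075/7 ≈ -2153.6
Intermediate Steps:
l(r, q) = -3/7 + q/7 (l(r, q) = -(3 - q)/7 = -3/7 + q/7)
-2152 + l(O(5, -7), -13 - 1*(-5)) = -2152 + (-3/7 + (-13 - 1*(-5))/7) = -2152 + (-3/7 + (-13 + 5)/7) = -2152 + (-3/7 + (⅐)*(-8)) = -2152 + (-3/7 - 8/7) = -2152 - 11/7 = -15075/7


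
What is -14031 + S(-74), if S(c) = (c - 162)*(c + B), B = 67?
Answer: -12379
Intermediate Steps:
S(c) = (-162 + c)*(67 + c) (S(c) = (c - 162)*(c + 67) = (-162 + c)*(67 + c))
-14031 + S(-74) = -14031 + (-10854 + (-74)**2 - 95*(-74)) = -14031 + (-10854 + 5476 + 7030) = -14031 + 1652 = -12379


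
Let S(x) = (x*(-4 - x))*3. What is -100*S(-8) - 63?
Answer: 9537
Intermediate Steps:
S(x) = 3*x*(-4 - x)
-100*S(-8) - 63 = -(-300)*(-8)*(4 - 8) - 63 = -(-300)*(-8)*(-4) - 63 = -100*(-96) - 63 = 9600 - 63 = 9537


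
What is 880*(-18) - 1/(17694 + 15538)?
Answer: -526394881/33232 ≈ -15840.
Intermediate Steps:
880*(-18) - 1/(17694 + 15538) = -15840 - 1/33232 = -526394881/33232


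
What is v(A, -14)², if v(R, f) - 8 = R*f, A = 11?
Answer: 21316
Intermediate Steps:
v(R, f) = 8 + R*f
v(A, -14)² = (8 + 11*(-14))² = (8 - 154)² = (-146)² = 21316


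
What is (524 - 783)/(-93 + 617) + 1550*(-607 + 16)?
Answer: -480010459/524 ≈ -9.1605e+5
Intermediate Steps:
(524 - 783)/(-93 + 617) + 1550*(-607 + 16) = -259/524 + 1550*(-591) = -259*1/524 - 916050 = -259/524 - 916050 = -480010459/524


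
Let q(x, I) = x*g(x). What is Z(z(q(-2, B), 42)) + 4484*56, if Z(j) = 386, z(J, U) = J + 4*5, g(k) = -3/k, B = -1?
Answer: 251490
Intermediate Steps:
q(x, I) = -3 (q(x, I) = x*(-3/x) = -3)
z(J, U) = 20 + J (z(J, U) = J + 20 = 20 + J)
Z(z(q(-2, B), 42)) + 4484*56 = 386 + 4484*56 = 386 + 251104 = 251490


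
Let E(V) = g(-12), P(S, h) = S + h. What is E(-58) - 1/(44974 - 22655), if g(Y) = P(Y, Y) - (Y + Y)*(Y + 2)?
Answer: -5892217/22319 ≈ -264.00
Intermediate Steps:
g(Y) = 2*Y - 2*Y*(2 + Y) (g(Y) = (Y + Y) - (Y + Y)*(Y + 2) = 2*Y - 2*Y*(2 + Y))
E(V) = -264 (E(V) = 2*(-12)*(-1 - 1*(-12)) = 2*(-12)*(-1 + 12) = 2*(-12)*11 = -264)
E(-58) - 1/(44974 - 22655) = -264 - 1/(44974 - 22655) = -264 - 1/22319 = -5892217/22319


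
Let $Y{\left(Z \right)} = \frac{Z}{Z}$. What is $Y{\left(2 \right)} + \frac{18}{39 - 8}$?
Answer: $\frac{49}{31} \approx 1.5806$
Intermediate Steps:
$Y{\left(Z \right)} = 1$
$Y{\left(2 \right)} + \frac{18}{39 - 8} = 1 + \frac{18}{39 - 8} = 1 + \frac{18}{31} = \frac{49}{31}$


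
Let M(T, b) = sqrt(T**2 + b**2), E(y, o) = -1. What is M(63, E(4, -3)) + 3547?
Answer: 3547 + sqrt(3970) ≈ 3610.0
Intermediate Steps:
M(63, E(4, -3)) + 3547 = sqrt(63**2 + (-1)**2) + 3547 = sqrt(3969 + 1) + 3547 = sqrt(3970) + 3547 = 3547 + sqrt(3970)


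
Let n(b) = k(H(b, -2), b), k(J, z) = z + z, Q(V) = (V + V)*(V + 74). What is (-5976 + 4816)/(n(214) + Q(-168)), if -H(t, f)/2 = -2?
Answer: -290/8003 ≈ -0.036236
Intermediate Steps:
H(t, f) = 4 (H(t, f) = -2*(-2) = 4)
Q(V) = 2*V*(74 + V) (Q(V) = (2*V)*(74 + V) = 2*V*(74 + V))
k(J, z) = 2*z
n(b) = 2*b
(-5976 + 4816)/(n(214) + Q(-168)) = (-5976 + 4816)/(2*214 + 2*(-168)*(74 - 168)) = -1160/(428 + 2*(-168)*(-94)) = -1160/(428 + 31584) = -1160/32012 = -1160*1/32012 = -290/8003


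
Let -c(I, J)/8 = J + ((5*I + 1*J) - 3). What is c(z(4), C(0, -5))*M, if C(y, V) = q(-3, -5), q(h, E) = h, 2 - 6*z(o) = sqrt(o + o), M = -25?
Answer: -4400/3 - 1000*sqrt(2)/3 ≈ -1938.1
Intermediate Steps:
z(o) = 1/3 - sqrt(2)*sqrt(o)/6 (z(o) = 1/3 - sqrt(o + o)/6 = 1/3 - sqrt(2)*sqrt(o)/6)
C(y, V) = -3
c(I, J) = 24 - 40*I - 16*J (c(I, J) = -8*(J + ((5*I + 1*J) - 3)) = -8*(J + ((5*I + J) - 3)) = -8*(J + ((J + 5*I) - 3)) = -8*(J + (-3 + J + 5*I)) = -8*(-3 + 2*J + 5*I) = 24 - 40*I - 16*J)
c(z(4), C(0, -5))*M = (24 - 40*(1/3 - sqrt(2)*sqrt(4)/6) - 16*(-3))*(-25) = (24 - 40*(1/3 - 1/6*sqrt(2)*2) + 48)*(-25) = (24 - 40*(1/3 - sqrt(2)/3) + 48)*(-25) = (24 + (-40/3 + 40*sqrt(2)/3) + 48)*(-25) = (176/3 + 40*sqrt(2)/3)*(-25) = -4400/3 - 1000*sqrt(2)/3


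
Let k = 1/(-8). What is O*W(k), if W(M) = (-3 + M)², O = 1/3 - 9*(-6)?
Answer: 101875/192 ≈ 530.60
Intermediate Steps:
O = 163/3 (O = 1*(⅓) + 54 = ⅓ + 54 = 163/3 ≈ 54.333)
k = -⅛ ≈ -0.12500
O*W(k) = 163*(-3 - ⅛)²/3 = 163*(-25/8)²/3 = (163/3)*(625/64) = 101875/192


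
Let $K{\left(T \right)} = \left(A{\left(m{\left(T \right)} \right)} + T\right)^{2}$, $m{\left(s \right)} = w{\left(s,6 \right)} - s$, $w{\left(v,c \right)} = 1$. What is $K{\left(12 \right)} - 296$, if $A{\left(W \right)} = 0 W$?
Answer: $-152$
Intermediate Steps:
$m{\left(s \right)} = 1 - s$
$A{\left(W \right)} = 0$
$K{\left(T \right)} = T^{2}$ ($K{\left(T \right)} = \left(0 + T\right)^{2} = T^{2}$)
$K{\left(12 \right)} - 296 = 12^{2} - 296 = 144 - 296 = -152$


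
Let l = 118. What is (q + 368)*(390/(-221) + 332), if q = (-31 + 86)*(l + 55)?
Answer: 55483162/17 ≈ 3.2637e+6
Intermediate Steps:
q = 9515 (q = (-31 + 86)*(118 + 55) = 55*173 = 9515)
(q + 368)*(390/(-221) + 332) = (9515 + 368)*(390/(-221) + 332) = 9883*(390*(-1/221) + 332) = 9883*(-30/17 + 332) = 9883*(5614/17) = 55483162/17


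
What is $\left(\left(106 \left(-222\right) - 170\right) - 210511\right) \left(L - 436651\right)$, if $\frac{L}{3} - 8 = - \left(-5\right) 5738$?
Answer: $82105006641$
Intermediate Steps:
$L = 86094$ ($L = 24 + 3 \left(- \left(-5\right) 5738\right) = 24 + 3 \left(\left(-1\right) \left(-28690\right)\right) = 24 + 3 \cdot 28690 = 24 + 86070 = 86094$)
$\left(\left(106 \left(-222\right) - 170\right) - 210511\right) \left(L - 436651\right) = \left(\left(106 \left(-222\right) - 170\right) - 210511\right) \left(86094 - 436651\right) = \left(\left(-23532 - 170\right) - 210511\right) \left(-350557\right) = \left(-23702 - 210511\right) \left(-350557\right) = \left(-234213\right) \left(-350557\right) = 82105006641$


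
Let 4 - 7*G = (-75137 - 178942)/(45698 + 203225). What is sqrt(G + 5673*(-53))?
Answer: I*sqrt(912880121234206118)/1742461 ≈ 548.33*I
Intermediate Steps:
G = 1249771/1742461 (G = 4/7 - (-75137 - 178942)/(7*(45698 + 203225)) = 4/7 - (-36297)/248923 = 4/7 - 1/7*(-254079/248923) = 4/7 + 36297/248923 = 1249771/1742461 ≈ 0.71725)
sqrt(G + 5673*(-53)) = sqrt(1249771/1742461 + 5673*(-53)) = sqrt(1249771/1742461 - 300669) = sqrt(-523902756638/1742461) = I*sqrt(912880121234206118)/1742461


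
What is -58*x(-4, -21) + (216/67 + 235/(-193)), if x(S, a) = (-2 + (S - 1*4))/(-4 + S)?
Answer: -1823109/25862 ≈ -70.494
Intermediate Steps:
x(S, a) = (-6 + S)/(-4 + S) (x(S, a) = (-2 + (S - 4))/(-4 + S) = (-2 + (-4 + S))/(-4 + S) = (-6 + S)/(-4 + S))
-58*x(-4, -21) + (216/67 + 235/(-193)) = -58*(-6 - 4)/(-4 - 4) + (216/67 + 235/(-193)) = -58*(-10)/(-8) + (216*(1/67) + 235*(-1/193)) = -(-29)*(-10)/4 + (216/67 - 235/193) = -58*5/4 + 25943/12931 = -145/2 + 25943/12931 = -1823109/25862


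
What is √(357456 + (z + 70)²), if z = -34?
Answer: 4*√22422 ≈ 598.96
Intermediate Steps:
√(357456 + (z + 70)²) = √(357456 + (-34 + 70)²) = √(357456 + 36²) = √(357456 + 1296) = √358752 = 4*√22422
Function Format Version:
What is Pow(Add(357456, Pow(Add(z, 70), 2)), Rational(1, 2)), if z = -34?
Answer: Mul(4, Pow(22422, Rational(1, 2))) ≈ 598.96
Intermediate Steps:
Pow(Add(357456, Pow(Add(z, 70), 2)), Rational(1, 2)) = Pow(Add(357456, Pow(Add(-34, 70), 2)), Rational(1, 2)) = Pow(Add(357456, Pow(36, 2)), Rational(1, 2)) = Pow(Add(357456, 1296), Rational(1, 2)) = Pow(358752, Rational(1, 2)) = Mul(4, Pow(22422, Rational(1, 2)))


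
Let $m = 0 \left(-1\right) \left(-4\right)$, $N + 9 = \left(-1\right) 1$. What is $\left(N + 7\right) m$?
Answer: $0$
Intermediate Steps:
$N = -10$ ($N = -9 - 1 = -10$)
$m = 0$ ($m = 0 \left(-4\right) = 0$)
$\left(N + 7\right) m = \left(-10 + 7\right) 0 = \left(-3\right) 0 = 0$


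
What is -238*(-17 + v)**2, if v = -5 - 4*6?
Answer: -503608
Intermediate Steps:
v = -29 (v = -5 - 24 = -29)
-238*(-17 + v)**2 = -238*(-17 - 29)**2 = -238*(-46)**2 = -238*2116 = -503608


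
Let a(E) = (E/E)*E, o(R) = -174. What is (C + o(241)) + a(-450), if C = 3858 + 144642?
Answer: 147876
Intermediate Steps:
a(E) = E (a(E) = 1*E = E)
C = 148500
(C + o(241)) + a(-450) = (148500 - 174) - 450 = 148326 - 450 = 147876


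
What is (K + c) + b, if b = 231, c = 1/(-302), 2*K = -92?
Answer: 55869/302 ≈ 185.00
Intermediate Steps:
K = -46 (K = (½)*(-92) = -46)
c = -1/302 ≈ -0.0033113
(K + c) + b = (-46 - 1/302) + 231 = -13893/302 + 231 = 55869/302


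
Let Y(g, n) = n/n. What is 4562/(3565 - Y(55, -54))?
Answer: 2281/1782 ≈ 1.2800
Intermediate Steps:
Y(g, n) = 1
4562/(3565 - Y(55, -54)) = 4562/(3565 - 1*1) = 4562/(3565 - 1) = 4562/3564 = 4562*(1/3564) = 2281/1782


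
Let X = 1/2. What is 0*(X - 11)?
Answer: 0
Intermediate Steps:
X = ½ ≈ 0.50000
0*(X - 11) = 0*(½ - 11) = 0*(-21/2) = 0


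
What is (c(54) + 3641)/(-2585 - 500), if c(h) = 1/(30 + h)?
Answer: -61169/51828 ≈ -1.1802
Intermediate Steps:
(c(54) + 3641)/(-2585 - 500) = (1/(30 + 54) + 3641)/(-2585 - 500) = (1/84 + 3641)/(-3085) = (1/84 + 3641)*(-1/3085) = (305845/84)*(-1/3085) = -61169/51828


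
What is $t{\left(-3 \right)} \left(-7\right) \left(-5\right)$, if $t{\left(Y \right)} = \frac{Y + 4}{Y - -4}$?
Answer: $35$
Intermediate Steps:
$t{\left(Y \right)} = 1$ ($t{\left(Y \right)} = \frac{4 + Y}{Y + 4} = \frac{4 + Y}{4 + Y} = 1$)
$t{\left(-3 \right)} \left(-7\right) \left(-5\right) = 1 \left(-7\right) \left(-5\right) = \left(-7\right) \left(-5\right) = 35$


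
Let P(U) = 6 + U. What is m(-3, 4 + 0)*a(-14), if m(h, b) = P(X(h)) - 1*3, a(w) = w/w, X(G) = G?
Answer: 0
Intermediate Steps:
a(w) = 1
m(h, b) = 3 + h (m(h, b) = (6 + h) - 1*3 = (6 + h) - 3 = 3 + h)
m(-3, 4 + 0)*a(-14) = (3 - 3)*1 = 0*1 = 0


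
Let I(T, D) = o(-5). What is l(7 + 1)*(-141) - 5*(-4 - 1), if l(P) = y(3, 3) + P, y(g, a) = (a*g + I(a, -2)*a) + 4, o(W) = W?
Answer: -821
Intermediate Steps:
I(T, D) = -5
y(g, a) = 4 - 5*a + a*g (y(g, a) = (a*g - 5*a) + 4 = (-5*a + a*g) + 4 = 4 - 5*a + a*g)
l(P) = -2 + P (l(P) = (4 - 5*3 + 3*3) + P = (4 - 15 + 9) + P = -2 + P)
l(7 + 1)*(-141) - 5*(-4 - 1) = (-2 + (7 + 1))*(-141) - 5*(-4 - 1) = (-2 + 8)*(-141) - 5*(-5) = 6*(-141) + 25 = -846 + 25 = -821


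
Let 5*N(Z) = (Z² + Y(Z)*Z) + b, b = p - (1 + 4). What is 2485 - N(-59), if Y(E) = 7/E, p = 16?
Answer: 8926/5 ≈ 1785.2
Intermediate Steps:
b = 11 (b = 16 - (1 + 4) = 16 - 1*5 = 16 - 5 = 11)
N(Z) = 18/5 + Z²/5 (N(Z) = ((Z² + (7/Z)*Z) + 11)/5 = ((Z² + 7) + 11)/5 = ((7 + Z²) + 11)/5 = (18 + Z²)/5 = 18/5 + Z²/5)
2485 - N(-59) = 2485 - (18/5 + (⅕)*(-59)²) = 2485 - (18/5 + (⅕)*3481) = 2485 - (18/5 + 3481/5) = 2485 - 1*3499/5 = 2485 - 3499/5 = 8926/5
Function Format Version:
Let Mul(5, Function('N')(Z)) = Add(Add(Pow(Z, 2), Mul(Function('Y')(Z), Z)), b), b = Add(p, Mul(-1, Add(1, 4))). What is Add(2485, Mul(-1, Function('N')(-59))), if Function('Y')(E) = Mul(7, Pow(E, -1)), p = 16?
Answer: Rational(8926, 5) ≈ 1785.2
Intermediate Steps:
b = 11 (b = Add(16, Mul(-1, Add(1, 4))) = Add(16, Mul(-1, 5)) = Add(16, -5) = 11)
Function('N')(Z) = Add(Rational(18, 5), Mul(Rational(1, 5), Pow(Z, 2))) (Function('N')(Z) = Mul(Rational(1, 5), Add(Add(Pow(Z, 2), Mul(Mul(7, Pow(Z, -1)), Z)), 11)) = Mul(Rational(1, 5), Add(Add(Pow(Z, 2), 7), 11)) = Mul(Rational(1, 5), Add(Add(7, Pow(Z, 2)), 11)) = Mul(Rational(1, 5), Add(18, Pow(Z, 2))) = Add(Rational(18, 5), Mul(Rational(1, 5), Pow(Z, 2))))
Add(2485, Mul(-1, Function('N')(-59))) = Add(2485, Mul(-1, Add(Rational(18, 5), Mul(Rational(1, 5), Pow(-59, 2))))) = Add(2485, Mul(-1, Add(Rational(18, 5), Mul(Rational(1, 5), 3481)))) = Add(2485, Mul(-1, Add(Rational(18, 5), Rational(3481, 5)))) = Add(2485, Mul(-1, Rational(3499, 5))) = Add(2485, Rational(-3499, 5)) = Rational(8926, 5)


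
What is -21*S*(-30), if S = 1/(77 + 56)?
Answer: 90/19 ≈ 4.7368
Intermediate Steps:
S = 1/133 ≈ 0.0075188
-21*S*(-30) = -21*1/133*(-30) = -3/19*(-30) = 90/19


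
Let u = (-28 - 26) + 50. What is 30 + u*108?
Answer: -402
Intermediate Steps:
u = -4 (u = -54 + 50 = -4)
30 + u*108 = 30 - 4*108 = 30 - 432 = -402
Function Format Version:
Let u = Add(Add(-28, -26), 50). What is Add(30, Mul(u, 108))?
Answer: -402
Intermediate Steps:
u = -4 (u = Add(-54, 50) = -4)
Add(30, Mul(u, 108)) = Add(30, Mul(-4, 108)) = Add(30, -432) = -402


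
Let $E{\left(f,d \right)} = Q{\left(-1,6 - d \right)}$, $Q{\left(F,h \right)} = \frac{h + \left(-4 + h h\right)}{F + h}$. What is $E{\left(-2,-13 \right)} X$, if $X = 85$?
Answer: $\frac{15980}{9} \approx 1775.6$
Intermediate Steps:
$Q{\left(F,h \right)} = \frac{-4 + h + h^{2}}{F + h}$ ($Q{\left(F,h \right)} = \frac{h + \left(-4 + h^{2}\right)}{F + h} = \frac{-4 + h + h^{2}}{F + h}$)
$E{\left(f,d \right)} = \frac{2 + \left(6 - d\right)^{2} - d}{5 - d}$ ($E{\left(f,d \right)} = \frac{-4 - \left(-6 + d\right) + \left(6 - d\right)^{2}}{-1 - \left(-6 + d\right)} = \frac{2 + \left(6 - d\right)^{2} - d}{5 - d}$)
$E{\left(-2,-13 \right)} X = \frac{-2 - 13 - \left(6 - -13\right)^{2}}{-5 - 13} \cdot 85 = \frac{-2 - 13 - \left(6 + 13\right)^{2}}{-18} \cdot 85 = - \frac{-2 - 13 - 19^{2}}{18} \cdot 85 = - \frac{-2 - 13 - 361}{18} \cdot 85 = \left(- \frac{1}{18}\right) \left(-376\right) 85 = \frac{188}{9} \cdot 85 = \frac{15980}{9}$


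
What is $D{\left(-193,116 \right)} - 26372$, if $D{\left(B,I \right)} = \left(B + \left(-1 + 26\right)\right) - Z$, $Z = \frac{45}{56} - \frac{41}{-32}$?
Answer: $- \frac{5945427}{224} \approx -26542.0$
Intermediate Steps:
$Z = \frac{467}{224}$ ($Z = 45 \cdot \frac{1}{56} - - \frac{41}{32} = \frac{45}{56} + \frac{41}{32} = \frac{467}{224} \approx 2.0848$)
$D{\left(B,I \right)} = \frac{5133}{224} + B$ ($D{\left(B,I \right)} = \left(B + \left(-1 + 26\right)\right) - \frac{467}{224} = \left(B + 25\right) - \frac{467}{224} = \left(25 + B\right) - \frac{467}{224} = \frac{5133}{224} + B$)
$D{\left(-193,116 \right)} - 26372 = \left(\frac{5133}{224} - 193\right) - 26372 = - \frac{38099}{224} - 26372 = - \frac{5945427}{224}$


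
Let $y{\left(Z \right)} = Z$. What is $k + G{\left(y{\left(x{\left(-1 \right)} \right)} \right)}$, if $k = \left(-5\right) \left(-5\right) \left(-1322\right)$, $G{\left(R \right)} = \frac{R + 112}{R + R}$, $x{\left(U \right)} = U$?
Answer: $- \frac{66211}{2} \approx -33106.0$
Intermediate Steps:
$G{\left(R \right)} = \frac{112 + R}{2 R}$
$k = -33050$ ($k = 25 \left(-1322\right) = -33050$)
$k + G{\left(y{\left(x{\left(-1 \right)} \right)} \right)} = -33050 + \frac{112 - 1}{2 \left(-1\right)} = -33050 + \frac{1}{2} \left(-1\right) 111 = -33050 - \frac{111}{2} = - \frac{66211}{2}$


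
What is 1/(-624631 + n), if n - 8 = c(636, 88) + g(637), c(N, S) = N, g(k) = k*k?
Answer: -1/218218 ≈ -4.5826e-6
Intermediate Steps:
g(k) = k²
n = 406413 (n = 8 + (636 + 637²) = 8 + (636 + 405769) = 8 + 406405 = 406413)
1/(-624631 + n) = 1/(-624631 + 406413) = 1/(-218218) = -1/218218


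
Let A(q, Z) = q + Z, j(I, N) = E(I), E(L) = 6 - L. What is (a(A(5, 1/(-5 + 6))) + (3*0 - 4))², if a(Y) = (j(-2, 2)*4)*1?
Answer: 784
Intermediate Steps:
j(I, N) = 6 - I
A(q, Z) = Z + q
a(Y) = 32 (a(Y) = ((6 - 1*(-2))*4)*1 = ((6 + 2)*4)*1 = (8*4)*1 = 32*1 = 32)
(a(A(5, 1/(-5 + 6))) + (3*0 - 4))² = (32 + (3*0 - 4))² = (32 + (0 - 4))² = (32 - 4)² = 28² = 784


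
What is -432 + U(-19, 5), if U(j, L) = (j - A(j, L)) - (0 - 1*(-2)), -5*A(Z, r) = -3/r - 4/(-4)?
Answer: -11323/25 ≈ -452.92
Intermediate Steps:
A(Z, r) = -⅕ + 3/(5*r) (A(Z, r) = -(-3/r - 4/(-4))/5 = -(-3/r - 4*(-¼))/5 = -(-3/r + 1)/5 = -(1 - 3/r)/5 = -⅕ + 3/(5*r))
U(j, L) = -2 + j - (3 - L)/(5*L) (U(j, L) = (j - (3 - L)/(5*L)) - (0 - 1*(-2)) = (j - (3 - L)/(5*L)) - (0 + 2) = (j - (3 - L)/(5*L)) - 1*2 = (j - (3 - L)/(5*L)) - 2 = -2 + j - (3 - L)/(5*L))
-432 + U(-19, 5) = -432 + (-9/5 - 19 - ⅗/5) = -432 + (-9/5 - 19 - ⅗*⅕) = -432 + (-9/5 - 19 - 3/25) = -432 - 523/25 = -11323/25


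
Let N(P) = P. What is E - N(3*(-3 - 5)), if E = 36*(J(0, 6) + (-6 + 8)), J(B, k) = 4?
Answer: 240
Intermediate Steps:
E = 216 (E = 36*(4 + (-6 + 8)) = 36*(4 + 2) = 36*6 = 216)
E - N(3*(-3 - 5)) = 216 - 3*(-3 - 5) = 216 - 3*(-8) = 216 - 1*(-24) = 216 + 24 = 240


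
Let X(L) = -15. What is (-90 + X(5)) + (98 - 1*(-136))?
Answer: 129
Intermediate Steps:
(-90 + X(5)) + (98 - 1*(-136)) = (-90 - 15) + (98 - 1*(-136)) = -105 + (98 + 136) = -105 + 234 = 129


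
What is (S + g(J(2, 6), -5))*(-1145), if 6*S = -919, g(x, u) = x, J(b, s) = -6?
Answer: 1093475/6 ≈ 1.8225e+5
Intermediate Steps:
S = -919/6 (S = (1/6)*(-919) = -919/6 ≈ -153.17)
(S + g(J(2, 6), -5))*(-1145) = (-919/6 - 6)*(-1145) = -955/6*(-1145) = 1093475/6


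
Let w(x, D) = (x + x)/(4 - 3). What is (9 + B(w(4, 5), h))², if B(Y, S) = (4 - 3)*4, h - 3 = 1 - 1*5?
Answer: 169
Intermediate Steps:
w(x, D) = 2*x (w(x, D) = (2*x)/1 = (2*x)*1 = 2*x)
h = -1 (h = 3 + (1 - 1*5) = 3 + (1 - 5) = 3 - 4 = -1)
B(Y, S) = 4 (B(Y, S) = 1*4 = 4)
(9 + B(w(4, 5), h))² = (9 + 4)² = 13² = 169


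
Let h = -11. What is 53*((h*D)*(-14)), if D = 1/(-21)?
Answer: -1166/3 ≈ -388.67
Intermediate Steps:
D = -1/21 ≈ -0.047619
53*((h*D)*(-14)) = 53*(-11*(-1/21)*(-14)) = 53*((11/21)*(-14)) = 53*(-22/3) = -1166/3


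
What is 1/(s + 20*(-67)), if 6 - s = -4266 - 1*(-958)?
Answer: 1/1974 ≈ 0.00050659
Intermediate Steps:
s = 3314 (s = 6 - (-4266 - 1*(-958)) = 6 - (-4266 + 958) = 6 - 1*(-3308) = 6 + 3308 = 3314)
1/(s + 20*(-67)) = 1/(3314 + 20*(-67)) = 1/(3314 - 1340) = 1/1974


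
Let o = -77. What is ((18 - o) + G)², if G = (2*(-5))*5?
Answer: 2025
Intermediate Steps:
G = -50 (G = -10*5 = -50)
((18 - o) + G)² = ((18 - 1*(-77)) - 50)² = ((18 + 77) - 50)² = (95 - 50)² = 45² = 2025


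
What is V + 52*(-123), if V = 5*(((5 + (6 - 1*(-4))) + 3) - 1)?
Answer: -6311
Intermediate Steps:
V = 85 (V = 5*(((5 + (6 + 4)) + 3) - 1) = 5*(((5 + 10) + 3) - 1) = 5*((15 + 3) - 1) = 5*(18 - 1) = 5*17 = 85)
V + 52*(-123) = 85 + 52*(-123) = 85 - 6396 = -6311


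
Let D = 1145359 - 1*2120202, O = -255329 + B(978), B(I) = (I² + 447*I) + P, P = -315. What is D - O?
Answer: -2112849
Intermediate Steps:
B(I) = -315 + I² + 447*I (B(I) = (I² + 447*I) - 315 = -315 + I² + 447*I)
O = 1138006 (O = -255329 + (-315 + 978² + 447*978) = -255329 + (-315 + 956484 + 437166) = -255329 + 1393335 = 1138006)
D = -974843 (D = 1145359 - 2120202 = -974843)
D - O = -974843 - 1*1138006 = -974843 - 1138006 = -2112849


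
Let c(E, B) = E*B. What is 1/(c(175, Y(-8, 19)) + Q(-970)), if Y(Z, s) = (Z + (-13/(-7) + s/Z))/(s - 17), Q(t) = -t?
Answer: 16/3595 ≈ 0.0044506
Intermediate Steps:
Y(Z, s) = (13/7 + Z + s/Z)/(-17 + s) (Y(Z, s) = (Z + (-13*(-⅐) + s/Z))/(-17 + s) = (Z + (13/7 + s/Z))/(-17 + s) = (13/7 + Z + s/Z)/(-17 + s))
c(E, B) = B*E
1/(c(175, Y(-8, 19)) + Q(-970)) = 1/(((19 + (-8)² + (13/7)*(-8))/((-8)*(-17 + 19)))*175 - 1*(-970)) = 1/(-⅛*(19 + 64 - 104/7)/2*175 + 970) = 1/(-⅛*½*477/7*175 + 970) = 1/(-477/112*175 + 970) = 1/(-11925/16 + 970) = 1/(3595/16) = 16/3595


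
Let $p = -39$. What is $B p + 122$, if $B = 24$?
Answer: $-814$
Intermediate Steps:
$B p + 122 = 24 \left(-39\right) + 122 = -936 + 122 = -814$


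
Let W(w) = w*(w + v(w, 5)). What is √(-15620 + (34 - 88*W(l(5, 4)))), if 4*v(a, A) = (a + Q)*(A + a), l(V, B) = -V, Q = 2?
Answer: I*√17786 ≈ 133.36*I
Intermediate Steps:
v(a, A) = (2 + a)*(A + a)/4 (v(a, A) = ((a + 2)*(A + a))/4 = ((2 + a)*(A + a))/4 = (2 + a)*(A + a)/4)
W(w) = w*(5/2 + w²/4 + 11*w/4) (W(w) = w*(w + ((½)*5 + w/2 + w²/4 + (¼)*5*w)) = w*(w + (5/2 + w/2 + w²/4 + 5*w/4)) = w*(w + (5/2 + w²/4 + 7*w/4)) = w*(5/2 + w²/4 + 11*w/4))
√(-15620 + (34 - 88*W(l(5, 4)))) = √(-15620 + (34 - 22*(-1*5)*(10 + (-1*5)² + 11*(-1*5)))) = √(-15620 + (34 - 22*(-5)*(10 + (-5)² + 11*(-5)))) = √(-15620 + (34 - 22*(-5)*(10 + 25 - 55))) = √(-15620 + (34 - 22*(-5)*(-20))) = √(-15620 + (34 - 88*25)) = √(-15620 + (34 - 2200)) = √(-15620 - 2166) = √(-17786) = I*√17786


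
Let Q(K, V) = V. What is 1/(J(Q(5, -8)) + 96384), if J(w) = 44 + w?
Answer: 1/96420 ≈ 1.0371e-5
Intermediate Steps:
1/(J(Q(5, -8)) + 96384) = 1/((44 - 8) + 96384) = 1/(36 + 96384) = 1/96420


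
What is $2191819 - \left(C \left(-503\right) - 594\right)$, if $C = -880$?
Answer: $1749773$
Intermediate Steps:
$2191819 - \left(C \left(-503\right) - 594\right) = 2191819 - \left(\left(-880\right) \left(-503\right) - 594\right) = 2191819 - \left(442640 - 594\right) = 2191819 - 442046 = 1749773$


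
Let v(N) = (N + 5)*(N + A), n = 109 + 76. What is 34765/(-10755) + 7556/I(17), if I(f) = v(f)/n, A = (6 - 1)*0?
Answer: 1502098219/402237 ≈ 3734.4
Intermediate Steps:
n = 185
A = 0 (A = 5*0 = 0)
v(N) = N*(5 + N) (v(N) = (N + 5)*(N + 0) = (5 + N)*N = N*(5 + N))
I(f) = f*(5 + f)/185 (I(f) = (f*(5 + f))/185 = (f*(5 + f))*(1/185) = f*(5 + f)/185)
34765/(-10755) + 7556/I(17) = 34765/(-10755) + 7556/(((1/185)*17*(5 + 17))) = 34765*(-1/10755) + 7556/(((1/185)*17*22)) = -6953/2151 + 7556/(374/185) = -6953/2151 + 7556*(185/374) = -6953/2151 + 698930/187 = 1502098219/402237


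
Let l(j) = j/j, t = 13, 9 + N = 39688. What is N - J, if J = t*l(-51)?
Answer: 39666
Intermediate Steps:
N = 39679 (N = -9 + 39688 = 39679)
l(j) = 1
J = 13 (J = 13*1 = 13)
N - J = 39679 - 1*13 = 39679 - 13 = 39666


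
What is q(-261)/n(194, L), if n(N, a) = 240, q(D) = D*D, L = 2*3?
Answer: 22707/80 ≈ 283.84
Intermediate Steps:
L = 6
q(D) = D²
q(-261)/n(194, L) = (-261)²/240 = 68121*(1/240) = 22707/80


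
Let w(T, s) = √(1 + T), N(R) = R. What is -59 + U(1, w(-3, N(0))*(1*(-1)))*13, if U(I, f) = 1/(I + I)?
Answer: -105/2 ≈ -52.500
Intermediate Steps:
U(I, f) = 1/(2*I)
-59 + U(1, w(-3, N(0))*(1*(-1)))*13 = -59 + ((½)/1)*13 = -59 + ((½)*1)*13 = -59 + (½)*13 = -59 + 13/2 = -105/2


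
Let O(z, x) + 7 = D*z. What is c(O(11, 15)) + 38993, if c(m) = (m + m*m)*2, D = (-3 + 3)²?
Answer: 39077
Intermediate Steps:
D = 0 (D = 0² = 0)
O(z, x) = -7 (O(z, x) = -7 + 0*z = -7 + 0 = -7)
c(m) = 2*m + 2*m² (c(m) = (m + m²)*2 = 2*m + 2*m²)
c(O(11, 15)) + 38993 = 2*(-7)*(1 - 7) + 38993 = 2*(-7)*(-6) + 38993 = 84 + 38993 = 39077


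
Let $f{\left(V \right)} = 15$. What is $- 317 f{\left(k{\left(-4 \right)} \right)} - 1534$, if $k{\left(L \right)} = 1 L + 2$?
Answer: $-6289$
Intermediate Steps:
$k{\left(L \right)} = 2 + L$ ($k{\left(L \right)} = L + 2 = 2 + L$)
$- 317 f{\left(k{\left(-4 \right)} \right)} - 1534 = \left(-317\right) 15 - 1534 = -4755 - 1534 = -6289$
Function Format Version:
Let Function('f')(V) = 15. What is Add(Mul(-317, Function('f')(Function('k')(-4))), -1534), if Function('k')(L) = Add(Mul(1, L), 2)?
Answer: -6289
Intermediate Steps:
Function('k')(L) = Add(2, L) (Function('k')(L) = Add(L, 2) = Add(2, L))
Add(Mul(-317, Function('f')(Function('k')(-4))), -1534) = Add(Mul(-317, 15), -1534) = Add(-4755, -1534) = -6289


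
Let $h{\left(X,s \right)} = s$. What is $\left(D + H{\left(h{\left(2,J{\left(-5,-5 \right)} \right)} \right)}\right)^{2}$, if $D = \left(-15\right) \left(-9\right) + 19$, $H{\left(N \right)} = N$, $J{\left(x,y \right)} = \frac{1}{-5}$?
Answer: $\frac{591361}{25} \approx 23654.0$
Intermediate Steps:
$J{\left(x,y \right)} = - \frac{1}{5}$
$D = 154$ ($D = 135 + 19 = 154$)
$\left(D + H{\left(h{\left(2,J{\left(-5,-5 \right)} \right)} \right)}\right)^{2} = \left(154 - \frac{1}{5}\right)^{2} = \left(\frac{769}{5}\right)^{2} = \frac{591361}{25}$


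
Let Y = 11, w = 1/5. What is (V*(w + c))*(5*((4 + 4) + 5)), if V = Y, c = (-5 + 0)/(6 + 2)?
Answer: -2431/8 ≈ -303.88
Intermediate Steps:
w = 1/5 ≈ 0.20000
c = -5/8 ≈ -0.62500
V = 11
(V*(w + c))*(5*((4 + 4) + 5)) = (11*(1/5 - 5/8))*(5*((4 + 4) + 5)) = (11*(-17/40))*(5*(8 + 5)) = -187*13/8 = -187/40*65 = -2431/8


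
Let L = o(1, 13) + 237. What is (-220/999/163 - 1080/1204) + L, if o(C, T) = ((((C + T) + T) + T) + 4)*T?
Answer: 39608242823/49013937 ≈ 808.10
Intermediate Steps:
o(C, T) = T*(4 + C + 3*T) (o(C, T) = (((C + 2*T) + T) + 4)*T = ((C + 3*T) + 4)*T = (4 + C + 3*T)*T = T*(4 + C + 3*T))
L = 809 (L = 13*(4 + 1 + 3*13) + 237 = 13*(4 + 1 + 39) + 237 = 13*44 + 237 = 572 + 237 = 809)
(-220/999/163 - 1080/1204) + L = (-220/999/163 - 1080/1204) + 809 = (-220*1/999*(1/163) - 1080*1/1204) + 809 = (-220/999*1/163 - 270/301) + 809 = (-220/162837 - 270/301) + 809 = -44032210/49013937 + 809 = 39608242823/49013937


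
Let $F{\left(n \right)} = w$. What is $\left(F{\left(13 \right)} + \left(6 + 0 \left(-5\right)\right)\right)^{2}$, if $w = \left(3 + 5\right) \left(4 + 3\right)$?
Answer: $3844$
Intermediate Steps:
$w = 56$ ($w = 8 \cdot 7 = 56$)
$F{\left(n \right)} = 56$
$\left(F{\left(13 \right)} + \left(6 + 0 \left(-5\right)\right)\right)^{2} = \left(56 + \left(6 + 0 \left(-5\right)\right)\right)^{2} = \left(56 + \left(6 + 0\right)\right)^{2} = \left(56 + 6\right)^{2} = 62^{2} = 3844$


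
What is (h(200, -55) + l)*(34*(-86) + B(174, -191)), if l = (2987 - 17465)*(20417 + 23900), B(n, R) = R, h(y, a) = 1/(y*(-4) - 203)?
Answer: 2004647006653585/1003 ≈ 1.9987e+12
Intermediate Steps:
h(y, a) = 1/(-203 - 4*y) (h(y, a) = 1/(-4*y - 203) = 1/(-203 - 4*y))
l = -641621526 (l = -14478*44317 = -641621526)
(h(200, -55) + l)*(34*(-86) + B(174, -191)) = (-1/(203 + 4*200) - 641621526)*(34*(-86) - 191) = (-1/(203 + 800) - 641621526)*(-2924 - 191) = (-1/1003 - 641621526)*(-3115) = -643546390579/1003*(-3115) = 2004647006653585/1003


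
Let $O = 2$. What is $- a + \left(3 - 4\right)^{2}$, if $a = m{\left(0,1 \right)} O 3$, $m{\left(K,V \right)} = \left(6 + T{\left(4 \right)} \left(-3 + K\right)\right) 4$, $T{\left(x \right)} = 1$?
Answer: $-71$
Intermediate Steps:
$m{\left(K,V \right)} = 12 + 4 K$ ($m{\left(K,V \right)} = \left(6 + 1 \left(-3 + K\right)\right) 4 = \left(6 + \left(-3 + K\right)\right) 4 = \left(3 + K\right) 4 = 12 + 4 K$)
$a = 72$ ($a = \left(12 + 4 \cdot 0\right) 2 \cdot 3 = \left(12 + 0\right) 2 \cdot 3 = 12 \cdot 2 \cdot 3 = 24 \cdot 3 = 72$)
$- a + \left(3 - 4\right)^{2} = \left(-1\right) 72 + \left(3 - 4\right)^{2} = -72 + \left(-1\right)^{2} = -72 + 1 = -71$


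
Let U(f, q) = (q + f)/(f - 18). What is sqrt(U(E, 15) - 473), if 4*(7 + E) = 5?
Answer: 2*I*sqrt(1068085)/95 ≈ 21.758*I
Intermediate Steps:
E = -23/4 (E = -7 + (1/4)*5 = -7 + 5/4 = -23/4 ≈ -5.7500)
U(f, q) = (f + q)/(-18 + f)
sqrt(U(E, 15) - 473) = sqrt((-23/4 + 15)/(-18 - 23/4) - 473) = sqrt((37/4)/(-95/4) - 473) = sqrt(-4/95*37/4 - 473) = sqrt(-37/95 - 473) = sqrt(-44972/95) = 2*I*sqrt(1068085)/95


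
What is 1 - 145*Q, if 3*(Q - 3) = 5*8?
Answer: -7102/3 ≈ -2367.3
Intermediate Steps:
Q = 49/3 (Q = 3 + (5*8)/3 = 3 + (⅓)*40 = 3 + 40/3 = 49/3 ≈ 16.333)
1 - 145*Q = 1 - 145*49/3 = 1 - 7105/3 = -7102/3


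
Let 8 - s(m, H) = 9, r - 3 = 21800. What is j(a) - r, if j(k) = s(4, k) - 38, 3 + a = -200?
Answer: -21842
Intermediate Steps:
r = 21803 (r = 3 + 21800 = 21803)
s(m, H) = -1 (s(m, H) = 8 - 1*9 = 8 - 9 = -1)
a = -203 (a = -3 - 200 = -203)
j(k) = -39 (j(k) = -1 - 38 = -39)
j(a) - r = -39 - 1*21803 = -39 - 21803 = -21842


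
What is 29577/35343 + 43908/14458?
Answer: 329910785/85164849 ≈ 3.8738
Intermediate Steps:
29577/35343 + 43908/14458 = 29577*(1/35343) + 43908*(1/14458) = 9859/11781 + 21954/7229 = 329910785/85164849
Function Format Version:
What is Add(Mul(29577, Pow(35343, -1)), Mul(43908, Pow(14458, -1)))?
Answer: Rational(329910785, 85164849) ≈ 3.8738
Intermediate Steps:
Add(Mul(29577, Pow(35343, -1)), Mul(43908, Pow(14458, -1))) = Add(Mul(29577, Rational(1, 35343)), Mul(43908, Rational(1, 14458))) = Add(Rational(9859, 11781), Rational(21954, 7229)) = Rational(329910785, 85164849)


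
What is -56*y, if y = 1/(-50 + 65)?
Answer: -56/15 ≈ -3.7333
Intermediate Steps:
y = 1/15 ≈ 0.066667
-56*y = -56*1/15 = -56/15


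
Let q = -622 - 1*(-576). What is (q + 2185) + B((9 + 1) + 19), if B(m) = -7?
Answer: 2132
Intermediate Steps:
q = -46 (q = -622 + 576 = -46)
(q + 2185) + B((9 + 1) + 19) = (-46 + 2185) - 7 = 2139 - 7 = 2132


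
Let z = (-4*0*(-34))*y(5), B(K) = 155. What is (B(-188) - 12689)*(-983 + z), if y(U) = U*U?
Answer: 12320922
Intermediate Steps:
y(U) = U**2
z = 0 (z = (-4*0*(-34))*5**2 = (0*(-34))*25 = 0*25 = 0)
(B(-188) - 12689)*(-983 + z) = (155 - 12689)*(-983 + 0) = -12534*(-983) = 12320922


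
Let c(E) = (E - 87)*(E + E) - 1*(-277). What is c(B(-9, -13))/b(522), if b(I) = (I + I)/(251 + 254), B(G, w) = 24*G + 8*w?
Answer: 14631365/116 ≈ 1.2613e+5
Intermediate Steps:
B(G, w) = 8*w + 24*G
b(I) = 2*I/505 (b(I) = (2*I)/505 = (2*I)*(1/505) = 2*I/505)
c(E) = 277 + 2*E*(-87 + E) (c(E) = (-87 + E)*(2*E) + 277 = 2*E*(-87 + E) + 277 = 277 + 2*E*(-87 + E))
c(B(-9, -13))/b(522) = (277 - 174*(8*(-13) + 24*(-9)) + 2*(8*(-13) + 24*(-9))²)/(((2/505)*522)) = (277 - 174*(-104 - 216) + 2*(-104 - 216)²)/(1044/505) = (277 - 174*(-320) + 2*(-320)²)*(505/1044) = (277 + 55680 + 2*102400)*(505/1044) = (277 + 55680 + 204800)*(505/1044) = 260757*(505/1044) = 14631365/116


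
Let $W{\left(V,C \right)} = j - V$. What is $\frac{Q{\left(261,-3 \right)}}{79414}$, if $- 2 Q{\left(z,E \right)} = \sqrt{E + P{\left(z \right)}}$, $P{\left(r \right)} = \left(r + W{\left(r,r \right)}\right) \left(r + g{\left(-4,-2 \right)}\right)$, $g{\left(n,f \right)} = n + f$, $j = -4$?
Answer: $- \frac{i \sqrt{1023}}{158828} \approx - 0.00020138 i$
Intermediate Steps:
$g{\left(n,f \right)} = f + n$
$W{\left(V,C \right)} = -4 - V$
$P{\left(r \right)} = 24 - 4 r$ ($P{\left(r \right)} = \left(r - \left(4 + r\right)\right) \left(r - 6\right) = - 4 \left(r - 6\right) = - 4 \left(-6 + r\right) = 24 - 4 r$)
$Q{\left(z,E \right)} = - \frac{\sqrt{24 + E - 4 z}}{2}$ ($Q{\left(z,E \right)} = - \frac{\sqrt{E - \left(-24 + 4 z\right)}}{2} = - \frac{\sqrt{24 + E - 4 z}}{2}$)
$\frac{Q{\left(261,-3 \right)}}{79414} = \frac{\left(- \frac{1}{2}\right) \sqrt{24 - 3 - 1044}}{79414} = - \frac{\sqrt{24 - 3 - 1044}}{2} \cdot \frac{1}{79414} = - \frac{\sqrt{-1023}}{2} \cdot \frac{1}{79414} = - \frac{i \sqrt{1023}}{2} \cdot \frac{1}{79414} = - \frac{i \sqrt{1023}}{158828}$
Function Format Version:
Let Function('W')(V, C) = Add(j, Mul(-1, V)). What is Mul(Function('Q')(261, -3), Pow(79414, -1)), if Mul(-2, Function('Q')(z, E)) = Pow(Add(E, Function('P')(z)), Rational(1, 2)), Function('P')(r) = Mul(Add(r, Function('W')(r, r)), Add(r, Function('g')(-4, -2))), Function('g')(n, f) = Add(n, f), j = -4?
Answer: Mul(Rational(-1, 158828), I, Pow(1023, Rational(1, 2))) ≈ Mul(-0.00020138, I)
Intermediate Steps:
Function('g')(n, f) = Add(f, n)
Function('W')(V, C) = Add(-4, Mul(-1, V))
Function('P')(r) = Add(24, Mul(-4, r)) (Function('P')(r) = Mul(Add(r, Add(-4, Mul(-1, r))), Add(r, Add(-2, -4))) = Mul(-4, Add(r, -6)) = Mul(-4, Add(-6, r)) = Add(24, Mul(-4, r)))
Function('Q')(z, E) = Mul(Rational(-1, 2), Pow(Add(24, E, Mul(-4, z)), Rational(1, 2))) (Function('Q')(z, E) = Mul(Rational(-1, 2), Pow(Add(E, Add(24, Mul(-4, z))), Rational(1, 2))) = Mul(Rational(-1, 2), Pow(Add(24, E, Mul(-4, z)), Rational(1, 2))))
Mul(Function('Q')(261, -3), Pow(79414, -1)) = Mul(Mul(Rational(-1, 2), Pow(Add(24, -3, Mul(-4, 261)), Rational(1, 2))), Pow(79414, -1)) = Mul(Mul(Rational(-1, 2), Pow(Add(24, -3, -1044), Rational(1, 2))), Rational(1, 79414)) = Mul(Mul(Rational(-1, 2), Pow(-1023, Rational(1, 2))), Rational(1, 79414)) = Mul(Mul(Rational(-1, 2), Mul(I, Pow(1023, Rational(1, 2)))), Rational(1, 79414)) = Mul(Mul(Rational(-1, 2), I, Pow(1023, Rational(1, 2))), Rational(1, 79414)) = Mul(Rational(-1, 158828), I, Pow(1023, Rational(1, 2)))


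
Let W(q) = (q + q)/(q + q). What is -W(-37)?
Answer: -1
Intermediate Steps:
W(q) = 1 (W(q) = (2*q)/((2*q)) = (2*q)*(1/(2*q)) = 1)
-W(-37) = -1*1 = -1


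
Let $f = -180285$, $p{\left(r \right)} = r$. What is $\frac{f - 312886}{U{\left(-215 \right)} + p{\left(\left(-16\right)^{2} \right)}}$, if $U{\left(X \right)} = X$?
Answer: $- \frac{493171}{41} \approx -12029.0$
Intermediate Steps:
$\frac{f - 312886}{U{\left(-215 \right)} + p{\left(\left(-16\right)^{2} \right)}} = \frac{-180285 - 312886}{-215 + \left(-16\right)^{2}} = - \frac{493171}{-215 + 256} = - \frac{493171}{41}$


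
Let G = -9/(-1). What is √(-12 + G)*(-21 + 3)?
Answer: -18*I*√3 ≈ -31.177*I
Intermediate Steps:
G = 9 (G = -9*(-1) = 9)
√(-12 + G)*(-21 + 3) = √(-12 + 9)*(-21 + 3) = √(-3)*(-18) = (I*√3)*(-18) = -18*I*√3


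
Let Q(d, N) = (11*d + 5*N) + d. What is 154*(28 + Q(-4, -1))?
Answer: -3850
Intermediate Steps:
Q(d, N) = 5*N + 12*d (Q(d, N) = (5*N + 11*d) + d = 5*N + 12*d)
154*(28 + Q(-4, -1)) = 154*(28 + (5*(-1) + 12*(-4))) = 154*(28 + (-5 - 48)) = 154*(28 - 53) = 154*(-25) = -3850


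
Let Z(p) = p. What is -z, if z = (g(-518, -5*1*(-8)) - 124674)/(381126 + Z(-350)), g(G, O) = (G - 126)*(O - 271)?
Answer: -1095/17308 ≈ -0.063266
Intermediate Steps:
g(G, O) = (-271 + O)*(-126 + G) (g(G, O) = (-126 + G)*(-271 + O) = (-271 + O)*(-126 + G))
z = 1095/17308 (z = ((34146 - 271*(-518) - 126*(-5*1)*(-8) - 518*(-5*1)*(-8)) - 124674)/(381126 - 350) = ((34146 + 140378 - (-630)*(-8) - (-2590)*(-8)) - 124674)/380776 = ((34146 + 140378 - 126*40 - 518*40) - 124674)*(1/380776) = ((34146 + 140378 - 5040 - 20720) - 124674)*(1/380776) = (148764 - 124674)*(1/380776) = 24090*(1/380776) = 1095/17308 ≈ 0.063266)
-z = -1*1095/17308 = -1095/17308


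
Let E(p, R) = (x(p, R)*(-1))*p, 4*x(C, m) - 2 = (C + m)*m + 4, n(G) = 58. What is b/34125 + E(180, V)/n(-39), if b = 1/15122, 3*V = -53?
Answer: 16614496506577/7482554625 ≈ 2220.4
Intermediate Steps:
x(C, m) = 3/2 + m*(C + m)/4 (x(C, m) = ½ + ((C + m)*m + 4)/4 = ½ + (m*(C + m) + 4)/4 = ½ + (4 + m*(C + m))/4 = ½ + (1 + m*(C + m)/4) = 3/2 + m*(C + m)/4)
V = -53/3 (V = (⅓)*(-53) = -53/3 ≈ -17.667)
b = 1/15122 ≈ 6.6129e-5
E(p, R) = p*(-3/2 - R²/4 - R*p/4) (E(p, R) = ((3/2 + R²/4 + p*R/4)*(-1))*p = ((3/2 + R²/4 + R*p/4)*(-1))*p = (-3/2 - R²/4 - R*p/4)*p = p*(-3/2 - R²/4 - R*p/4))
b/34125 + E(180, V)/n(-39) = (1/15122)/34125 - ¼*180*(6 + (-53/3)² - 53/3*180)/58 = (1/15122)*(1/34125) - ¼*180*(6 + 2809/9 - 3180)*(1/58) = 1/516038250 - ¼*180*(-25757/9)*(1/58) = 1/516038250 + 128785*(1/58) = 1/516038250 + 128785/58 = 16614496506577/7482554625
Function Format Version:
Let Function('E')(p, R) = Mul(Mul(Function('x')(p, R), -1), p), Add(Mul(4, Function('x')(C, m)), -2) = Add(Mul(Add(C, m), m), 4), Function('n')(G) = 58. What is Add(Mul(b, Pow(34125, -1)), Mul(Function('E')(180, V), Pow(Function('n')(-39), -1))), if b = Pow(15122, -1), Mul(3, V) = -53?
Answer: Rational(16614496506577, 7482554625) ≈ 2220.4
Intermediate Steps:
Function('x')(C, m) = Add(Rational(3, 2), Mul(Rational(1, 4), m, Add(C, m))) (Function('x')(C, m) = Add(Rational(1, 2), Mul(Rational(1, 4), Add(Mul(Add(C, m), m), 4))) = Add(Rational(1, 2), Mul(Rational(1, 4), Add(Mul(m, Add(C, m)), 4))) = Add(Rational(1, 2), Mul(Rational(1, 4), Add(4, Mul(m, Add(C, m))))) = Add(Rational(1, 2), Add(1, Mul(Rational(1, 4), m, Add(C, m)))) = Add(Rational(3, 2), Mul(Rational(1, 4), m, Add(C, m))))
V = Rational(-53, 3) (V = Mul(Rational(1, 3), -53) = Rational(-53, 3) ≈ -17.667)
b = Rational(1, 15122) ≈ 6.6129e-5
Function('E')(p, R) = Mul(p, Add(Rational(-3, 2), Mul(Rational(-1, 4), Pow(R, 2)), Mul(Rational(-1, 4), R, p))) (Function('E')(p, R) = Mul(Mul(Add(Rational(3, 2), Mul(Rational(1, 4), Pow(R, 2)), Mul(Rational(1, 4), p, R)), -1), p) = Mul(Mul(Add(Rational(3, 2), Mul(Rational(1, 4), Pow(R, 2)), Mul(Rational(1, 4), R, p)), -1), p) = Mul(Add(Rational(-3, 2), Mul(Rational(-1, 4), Pow(R, 2)), Mul(Rational(-1, 4), R, p)), p) = Mul(p, Add(Rational(-3, 2), Mul(Rational(-1, 4), Pow(R, 2)), Mul(Rational(-1, 4), R, p))))
Add(Mul(b, Pow(34125, -1)), Mul(Function('E')(180, V), Pow(Function('n')(-39), -1))) = Add(Mul(Rational(1, 15122), Pow(34125, -1)), Mul(Mul(Rational(-1, 4), 180, Add(6, Pow(Rational(-53, 3), 2), Mul(Rational(-53, 3), 180))), Pow(58, -1))) = Add(Mul(Rational(1, 15122), Rational(1, 34125)), Mul(Mul(Rational(-1, 4), 180, Add(6, Rational(2809, 9), -3180)), Rational(1, 58))) = Add(Rational(1, 516038250), Mul(Mul(Rational(-1, 4), 180, Rational(-25757, 9)), Rational(1, 58))) = Add(Rational(1, 516038250), Mul(128785, Rational(1, 58))) = Add(Rational(1, 516038250), Rational(128785, 58)) = Rational(16614496506577, 7482554625)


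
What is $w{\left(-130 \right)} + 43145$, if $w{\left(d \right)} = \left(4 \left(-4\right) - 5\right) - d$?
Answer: $43254$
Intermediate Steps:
$w{\left(d \right)} = -21 - d$ ($w{\left(d \right)} = \left(-16 - 5\right) - d = -21 - d$)
$w{\left(-130 \right)} + 43145 = \left(-21 - -130\right) + 43145 = \left(-21 + 130\right) + 43145 = 109 + 43145 = 43254$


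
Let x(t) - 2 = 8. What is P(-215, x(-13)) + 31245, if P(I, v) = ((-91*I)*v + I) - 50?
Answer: 226630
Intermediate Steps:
x(t) = 10 (x(t) = 2 + 8 = 10)
P(I, v) = -50 + I - 91*I*v (P(I, v) = (-91*I*v + I) - 50 = (I - 91*I*v) - 50 = -50 + I - 91*I*v)
P(-215, x(-13)) + 31245 = (-50 - 215 - 91*(-215)*10) + 31245 = (-50 - 215 + 195650) + 31245 = 195385 + 31245 = 226630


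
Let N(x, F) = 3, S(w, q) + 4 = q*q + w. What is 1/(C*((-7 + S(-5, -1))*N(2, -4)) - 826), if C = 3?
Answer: -1/961 ≈ -0.0010406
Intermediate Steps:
S(w, q) = -4 + w + q**2 (S(w, q) = -4 + (q*q + w) = -4 + (q**2 + w) = -4 + (w + q**2) = -4 + w + q**2)
1/(C*((-7 + S(-5, -1))*N(2, -4)) - 826) = 1/(3*((-7 + (-4 - 5 + (-1)**2))*3) - 826) = 1/(3*((-7 + (-4 - 5 + 1))*3) - 826) = 1/(3*((-7 - 8)*3) - 826) = 1/(3*(-15*3) - 826) = 1/(3*(-45) - 826) = 1/(-135 - 826) = 1/(-961) = -1/961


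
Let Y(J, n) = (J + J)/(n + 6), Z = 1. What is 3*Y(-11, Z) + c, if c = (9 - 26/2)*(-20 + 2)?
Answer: 438/7 ≈ 62.571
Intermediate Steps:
Y(J, n) = 2*J/(6 + n) (Y(J, n) = (2*J)/(6 + n) = 2*J/(6 + n))
c = 72 (c = (9 - 26*1/2)*(-18) = (9 - 13)*(-18) = -4*(-18) = 72)
3*Y(-11, Z) + c = 3*(2*(-11)/(6 + 1)) + 72 = 3*(2*(-11)/7) + 72 = 3*(2*(-11)*(1/7)) + 72 = 3*(-22/7) + 72 = -66/7 + 72 = 438/7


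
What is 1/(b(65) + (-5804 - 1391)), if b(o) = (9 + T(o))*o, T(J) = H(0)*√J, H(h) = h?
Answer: -1/6610 ≈ -0.00015129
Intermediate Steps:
T(J) = 0 (T(J) = 0*√J = 0)
b(o) = 9*o (b(o) = (9 + 0)*o = 9*o)
1/(b(65) + (-5804 - 1391)) = 1/(9*65 + (-5804 - 1391)) = 1/(585 - 7195) = 1/(-6610) = -1/6610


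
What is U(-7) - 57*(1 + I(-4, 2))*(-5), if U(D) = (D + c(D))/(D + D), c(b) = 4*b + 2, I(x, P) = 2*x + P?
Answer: -19917/14 ≈ -1422.6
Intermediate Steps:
I(x, P) = P + 2*x
c(b) = 2 + 4*b
U(D) = (2 + 5*D)/(2*D) (U(D) = (D + (2 + 4*D))/(D + D) = (2 + 5*D)/((2*D)) = (2 + 5*D)*(1/(2*D)) = (2 + 5*D)/(2*D))
U(-7) - 57*(1 + I(-4, 2))*(-5) = (5/2 + 1/(-7)) - 57*(1 + (2 + 2*(-4)))*(-5) = (5/2 - 1/7) - 57*(1 + (2 - 8))*(-5) = 33/14 - 57*(1 - 6)*(-5) = 33/14 - (-285)*(-5) = 33/14 - 57*25 = 33/14 - 1425 = -19917/14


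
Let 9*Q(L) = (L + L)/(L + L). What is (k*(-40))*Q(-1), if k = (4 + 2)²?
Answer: -160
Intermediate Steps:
k = 36 (k = 6² = 36)
Q(L) = ⅑ (Q(L) = ((L + L)/(L + L))/9 = ((2*L)/((2*L)))/9 = ((2*L)*(1/(2*L)))/9 = (⅑)*1 = ⅑)
(k*(-40))*Q(-1) = (36*(-40))*(⅑) = -1440*⅑ = -160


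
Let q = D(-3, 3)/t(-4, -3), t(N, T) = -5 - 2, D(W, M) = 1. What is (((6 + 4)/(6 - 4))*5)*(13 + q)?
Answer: 2250/7 ≈ 321.43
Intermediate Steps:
t(N, T) = -7
q = -⅐ (q = 1/(-7) = 1*(-⅐) = -⅐ ≈ -0.14286)
(((6 + 4)/(6 - 4))*5)*(13 + q) = (((6 + 4)/(6 - 4))*5)*(13 - ⅐) = ((10/2)*5)*(90/7) = ((10*(½))*5)*(90/7) = (5*5)*(90/7) = 25*(90/7) = 2250/7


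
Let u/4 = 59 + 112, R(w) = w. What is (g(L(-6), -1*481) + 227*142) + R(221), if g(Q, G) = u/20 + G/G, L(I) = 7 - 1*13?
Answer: 162451/5 ≈ 32490.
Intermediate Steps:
L(I) = -6 (L(I) = 7 - 13 = -6)
u = 684 (u = 4*(59 + 112) = 4*171 = 684)
g(Q, G) = 176/5 (g(Q, G) = 684/20 + G/G = 684*(1/20) + 1 = 171/5 + 1 = 176/5)
(g(L(-6), -1*481) + 227*142) + R(221) = (176/5 + 227*142) + 221 = (176/5 + 32234) + 221 = 161346/5 + 221 = 162451/5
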